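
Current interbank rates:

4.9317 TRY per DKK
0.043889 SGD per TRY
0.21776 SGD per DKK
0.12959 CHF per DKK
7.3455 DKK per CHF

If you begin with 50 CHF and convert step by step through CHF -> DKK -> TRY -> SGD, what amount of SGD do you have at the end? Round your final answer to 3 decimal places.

79.496

50 CHF × 7.3455 = 367.275 DKK
367.275 DKK × 4.9317 = 1811.2901175 TRY
1811.2901175 TRY × 0.043889 = 79.4957119669575 SGD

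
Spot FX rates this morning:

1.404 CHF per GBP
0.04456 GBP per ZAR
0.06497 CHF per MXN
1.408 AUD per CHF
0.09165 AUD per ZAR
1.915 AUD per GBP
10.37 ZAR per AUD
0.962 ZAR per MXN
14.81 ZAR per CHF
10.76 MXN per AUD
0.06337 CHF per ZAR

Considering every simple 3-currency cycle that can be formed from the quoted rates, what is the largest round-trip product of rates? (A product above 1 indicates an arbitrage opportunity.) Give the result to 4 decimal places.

AUD→MXN→CHF→AUD: 10.76 × 0.06497 × 1.408 = 0.98430
AUD→MXN→ZAR→AUD: 10.76 × 0.962 × 0.09165 = 0.94868
CHF→ZAR→GBP→CHF: 14.81 × 0.04456 × 1.404 = 0.92655
AUD→ZAR→CHF→AUD: 10.37 × 0.06337 × 1.408 = 0.92526
AUD→ZAR→GBP→AUD: 10.37 × 0.04456 × 1.915 = 0.88490
Maximum is AUD→MXN→CHF→AUD at 0.9843; no arbitrage — every cycle loses value.

0.9843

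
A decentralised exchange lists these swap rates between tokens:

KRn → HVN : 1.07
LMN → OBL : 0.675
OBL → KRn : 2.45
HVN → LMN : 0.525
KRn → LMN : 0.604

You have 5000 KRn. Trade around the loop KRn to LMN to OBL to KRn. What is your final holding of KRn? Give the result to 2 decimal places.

5000 KRn × 0.604 = 3020 LMN
3020 LMN × 0.675 = 2038.5 OBL
2038.5 OBL × 2.45 = 4994.325 KRn

4994.33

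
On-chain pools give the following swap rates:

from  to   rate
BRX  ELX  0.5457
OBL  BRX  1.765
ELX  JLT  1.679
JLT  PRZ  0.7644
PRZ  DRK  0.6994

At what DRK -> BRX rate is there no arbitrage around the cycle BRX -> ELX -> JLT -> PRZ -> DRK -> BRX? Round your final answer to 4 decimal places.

2.0415

Known legs of the cycle: 0.5457 × 1.679 × 0.7644 × 0.6994 = 0.489836289059208
For no arbitrage the full-cycle product must be 1, so the missing rate is 1 / 0.489836289059208 ≈ 2.041498.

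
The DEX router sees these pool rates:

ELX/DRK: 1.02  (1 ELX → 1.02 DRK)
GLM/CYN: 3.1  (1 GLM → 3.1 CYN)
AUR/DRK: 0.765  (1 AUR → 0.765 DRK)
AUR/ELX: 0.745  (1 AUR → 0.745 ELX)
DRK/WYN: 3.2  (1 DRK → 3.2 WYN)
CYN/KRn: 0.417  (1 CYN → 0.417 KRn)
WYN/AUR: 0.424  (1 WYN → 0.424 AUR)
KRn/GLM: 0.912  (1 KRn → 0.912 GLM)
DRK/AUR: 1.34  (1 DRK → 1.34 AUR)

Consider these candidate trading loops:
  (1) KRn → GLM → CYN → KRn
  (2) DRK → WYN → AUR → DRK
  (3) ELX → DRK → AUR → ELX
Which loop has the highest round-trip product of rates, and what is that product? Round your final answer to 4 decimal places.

(1) 0.912 × 3.1 × 0.417 = 1.17894
(2) 3.2 × 0.424 × 0.765 = 1.03795
(3) 1.02 × 1.34 × 0.745 = 1.01827
Highest is cycle (1) at 1.1789 (>1, arbitrage).

1.1789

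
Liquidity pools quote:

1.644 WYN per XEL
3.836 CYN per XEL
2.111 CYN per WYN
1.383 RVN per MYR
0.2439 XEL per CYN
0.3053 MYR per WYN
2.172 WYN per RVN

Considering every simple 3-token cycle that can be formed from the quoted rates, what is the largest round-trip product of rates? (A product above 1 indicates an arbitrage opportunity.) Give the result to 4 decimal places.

WYN→MYR→RVN→WYN: 0.3053 × 1.383 × 2.172 = 0.91708
WYN→CYN→XEL→WYN: 2.111 × 0.2439 × 1.644 = 0.84645
Maximum is WYN→MYR→RVN→WYN at 0.9171; no arbitrage — every cycle loses value.

0.9171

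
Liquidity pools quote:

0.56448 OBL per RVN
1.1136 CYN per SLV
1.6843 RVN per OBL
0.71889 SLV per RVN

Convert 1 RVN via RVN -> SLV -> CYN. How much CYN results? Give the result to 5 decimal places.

0.80056

1 RVN × 0.71889 = 0.71889 SLV
0.71889 SLV × 1.1136 = 0.800555904 CYN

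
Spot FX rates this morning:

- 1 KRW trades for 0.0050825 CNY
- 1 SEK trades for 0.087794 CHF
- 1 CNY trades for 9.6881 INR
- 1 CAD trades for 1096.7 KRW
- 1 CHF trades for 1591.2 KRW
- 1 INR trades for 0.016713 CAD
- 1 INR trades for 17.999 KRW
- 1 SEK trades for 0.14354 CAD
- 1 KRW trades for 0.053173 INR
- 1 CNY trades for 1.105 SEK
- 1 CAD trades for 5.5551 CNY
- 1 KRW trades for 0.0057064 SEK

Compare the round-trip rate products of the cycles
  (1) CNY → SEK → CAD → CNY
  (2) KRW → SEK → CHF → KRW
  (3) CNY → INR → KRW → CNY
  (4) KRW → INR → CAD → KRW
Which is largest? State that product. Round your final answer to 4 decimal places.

(1) 1.105 × 0.14354 × 5.5551 = 0.88110
(2) 0.0057064 × 0.087794 × 1591.2 = 0.79717
(3) 9.6881 × 17.999 × 0.0050825 = 0.88627
(4) 0.053173 × 0.016713 × 1096.7 = 0.97462
Highest is cycle (4) at 0.9746 (≤1, no arbitrage).

0.9746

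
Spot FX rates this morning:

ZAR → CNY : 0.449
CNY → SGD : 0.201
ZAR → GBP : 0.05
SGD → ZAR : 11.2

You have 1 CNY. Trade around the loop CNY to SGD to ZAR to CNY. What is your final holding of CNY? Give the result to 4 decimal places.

1 CNY × 0.201 = 0.201 SGD
0.201 SGD × 11.2 = 2.2512 ZAR
2.2512 ZAR × 0.449 = 1.0107888 CNY

1.0108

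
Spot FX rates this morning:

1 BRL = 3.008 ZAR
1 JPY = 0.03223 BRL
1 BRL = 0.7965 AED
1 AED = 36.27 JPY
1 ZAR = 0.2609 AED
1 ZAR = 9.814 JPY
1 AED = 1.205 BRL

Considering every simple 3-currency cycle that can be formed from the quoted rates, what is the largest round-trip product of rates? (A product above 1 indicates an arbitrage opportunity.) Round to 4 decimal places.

JPY→BRL→ZAR→JPY: 0.03223 × 3.008 × 9.814 = 0.95145
BRL→ZAR→AED→BRL: 3.008 × 0.2609 × 1.205 = 0.94567
JPY→BRL→AED→JPY: 0.03223 × 0.7965 × 36.27 = 0.93109
Maximum is JPY→BRL→ZAR→JPY at 0.9514; no arbitrage — every cycle loses value.

0.9514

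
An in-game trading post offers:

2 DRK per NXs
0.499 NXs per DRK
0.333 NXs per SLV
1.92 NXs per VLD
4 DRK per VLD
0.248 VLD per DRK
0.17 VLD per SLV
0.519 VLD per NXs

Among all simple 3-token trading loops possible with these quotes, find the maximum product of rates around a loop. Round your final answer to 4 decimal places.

VLD→DRK→NXs→VLD: 4 × 0.499 × 0.519 = 1.03592
VLD→NXs→DRK→VLD: 1.92 × 2 × 0.248 = 0.95232
Maximum is VLD→DRK→NXs→VLD at 1.0359; arbitrage exists.

1.0359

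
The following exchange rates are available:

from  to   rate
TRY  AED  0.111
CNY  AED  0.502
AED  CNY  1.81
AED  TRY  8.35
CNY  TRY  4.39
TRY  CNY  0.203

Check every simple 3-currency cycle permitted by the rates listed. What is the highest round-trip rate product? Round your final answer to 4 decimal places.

TRY→AED→CNY→TRY: 0.111 × 1.81 × 4.39 = 0.88199
TRY→CNY→AED→TRY: 0.203 × 0.502 × 8.35 = 0.85092
Maximum is TRY→AED→CNY→TRY at 0.8820; no arbitrage — every cycle loses value.

0.8820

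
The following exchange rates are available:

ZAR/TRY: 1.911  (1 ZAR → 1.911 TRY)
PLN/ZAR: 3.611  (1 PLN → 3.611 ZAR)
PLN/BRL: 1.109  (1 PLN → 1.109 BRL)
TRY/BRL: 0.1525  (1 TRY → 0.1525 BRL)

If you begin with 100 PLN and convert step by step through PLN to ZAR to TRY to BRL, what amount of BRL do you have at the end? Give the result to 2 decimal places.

105.23

100 PLN × 3.611 = 361.1 ZAR
361.1 ZAR × 1.911 = 690.0621 TRY
690.0621 TRY × 0.1525 = 105.23447025 BRL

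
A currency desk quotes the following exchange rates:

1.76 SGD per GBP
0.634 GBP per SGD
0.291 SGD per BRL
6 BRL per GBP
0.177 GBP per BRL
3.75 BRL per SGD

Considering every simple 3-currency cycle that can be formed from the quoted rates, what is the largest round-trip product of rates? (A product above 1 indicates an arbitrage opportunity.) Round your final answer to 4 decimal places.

GBP→SGD→BRL→GBP: 1.76 × 3.75 × 0.177 = 1.16820
GBP→BRL→SGD→GBP: 6 × 0.291 × 0.634 = 1.10696
Maximum is GBP→SGD→BRL→GBP at 1.1682; arbitrage exists.

1.1682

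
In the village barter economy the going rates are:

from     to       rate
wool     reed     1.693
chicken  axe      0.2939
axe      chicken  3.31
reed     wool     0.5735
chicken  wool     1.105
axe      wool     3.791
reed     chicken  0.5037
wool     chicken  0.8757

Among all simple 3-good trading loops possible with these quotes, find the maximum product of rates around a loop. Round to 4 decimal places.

chicken→axe→wool→chicken: 0.2939 × 3.791 × 0.8757 = 0.97568
chicken→wool→reed→chicken: 1.105 × 1.693 × 0.5037 = 0.94230
Maximum is chicken→axe→wool→chicken at 0.9757; no arbitrage — every cycle loses value.

0.9757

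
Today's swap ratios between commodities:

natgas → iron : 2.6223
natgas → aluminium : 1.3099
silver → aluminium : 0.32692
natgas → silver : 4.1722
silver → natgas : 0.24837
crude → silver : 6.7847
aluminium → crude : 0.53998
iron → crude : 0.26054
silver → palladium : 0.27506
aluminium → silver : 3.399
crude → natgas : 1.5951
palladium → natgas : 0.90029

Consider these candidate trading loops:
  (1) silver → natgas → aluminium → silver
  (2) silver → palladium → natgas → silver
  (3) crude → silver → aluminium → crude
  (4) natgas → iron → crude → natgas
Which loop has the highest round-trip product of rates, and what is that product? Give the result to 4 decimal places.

(1) 0.24837 × 1.3099 × 3.399 = 1.10583
(2) 0.27506 × 0.90029 × 4.1722 = 1.03318
(3) 6.7847 × 0.32692 × 0.53998 = 1.19770
(4) 2.6223 × 0.26054 × 1.5951 = 1.08979
Highest is cycle (3) at 1.1977 (>1, arbitrage).

1.1977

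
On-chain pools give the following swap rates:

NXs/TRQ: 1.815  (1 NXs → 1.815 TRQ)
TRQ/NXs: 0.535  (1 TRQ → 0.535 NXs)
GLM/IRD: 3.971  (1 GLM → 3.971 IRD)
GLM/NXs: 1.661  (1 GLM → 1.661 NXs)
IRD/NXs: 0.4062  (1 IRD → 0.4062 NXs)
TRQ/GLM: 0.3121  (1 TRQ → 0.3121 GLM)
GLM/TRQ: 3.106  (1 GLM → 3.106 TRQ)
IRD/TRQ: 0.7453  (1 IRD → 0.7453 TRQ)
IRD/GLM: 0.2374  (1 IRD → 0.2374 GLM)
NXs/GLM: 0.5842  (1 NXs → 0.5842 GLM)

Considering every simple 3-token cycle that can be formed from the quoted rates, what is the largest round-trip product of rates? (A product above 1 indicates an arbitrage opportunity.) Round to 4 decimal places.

0.9708

TRQ→NXs→GLM→TRQ: 0.535 × 0.5842 × 3.106 = 0.97077
NXs→GLM→IRD→NXs: 0.5842 × 3.971 × 0.4062 = 0.94233
TRQ→GLM→NXs→TRQ: 0.3121 × 1.661 × 1.815 = 0.94089
TRQ→GLM→IRD→TRQ: 0.3121 × 3.971 × 0.7453 = 0.92369
Maximum is TRQ→NXs→GLM→TRQ at 0.9708; no arbitrage — every cycle loses value.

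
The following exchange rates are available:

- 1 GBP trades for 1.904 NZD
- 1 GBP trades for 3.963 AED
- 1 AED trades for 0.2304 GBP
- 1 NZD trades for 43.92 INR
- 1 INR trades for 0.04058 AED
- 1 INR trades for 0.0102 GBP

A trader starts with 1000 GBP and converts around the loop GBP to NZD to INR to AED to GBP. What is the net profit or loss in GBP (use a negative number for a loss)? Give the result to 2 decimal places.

-218.15

1000 GBP × 1.904 = 1904 NZD
1904 NZD × 43.92 = 83623.68 INR
83623.68 INR × 0.04058 = 3393.4489344 AED
3393.4489344 AED × 0.2304 = 781.85063448576 GBP
Net change: 781.85063448576 − 1000 = -218.14936551424 GBP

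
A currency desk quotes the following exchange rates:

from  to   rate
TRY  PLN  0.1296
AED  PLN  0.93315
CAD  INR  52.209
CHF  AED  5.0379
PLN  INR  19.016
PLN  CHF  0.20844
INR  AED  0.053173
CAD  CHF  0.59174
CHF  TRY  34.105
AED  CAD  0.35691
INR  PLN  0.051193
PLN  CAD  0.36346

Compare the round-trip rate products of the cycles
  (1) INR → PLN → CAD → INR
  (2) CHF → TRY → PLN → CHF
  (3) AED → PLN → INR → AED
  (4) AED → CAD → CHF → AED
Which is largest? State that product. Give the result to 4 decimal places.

1.0640

(1) 0.051193 × 0.36346 × 52.209 = 0.97143
(2) 34.105 × 0.1296 × 0.20844 = 0.92131
(3) 0.93315 × 19.016 × 0.053173 = 0.94354
(4) 0.35691 × 0.59174 × 5.0379 = 1.06399
Highest is cycle (4) at 1.0640 (>1, arbitrage).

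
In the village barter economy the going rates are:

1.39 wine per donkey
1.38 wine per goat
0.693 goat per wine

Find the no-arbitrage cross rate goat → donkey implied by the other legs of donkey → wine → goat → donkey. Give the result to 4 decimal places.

Known legs of the cycle: 1.39 × 0.693 = 0.96327
For no arbitrage the full-cycle product must be 1, so the missing rate is 1 / 0.96327 ≈ 1.038131.

1.0381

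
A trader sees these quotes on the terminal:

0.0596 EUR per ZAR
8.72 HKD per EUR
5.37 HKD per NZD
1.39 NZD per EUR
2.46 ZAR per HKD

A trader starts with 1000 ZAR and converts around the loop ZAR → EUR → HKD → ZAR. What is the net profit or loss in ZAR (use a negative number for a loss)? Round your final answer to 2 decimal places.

1000 ZAR × 0.0596 = 59.6 EUR
59.6 EUR × 8.72 = 519.712 HKD
519.712 HKD × 2.46 = 1278.49152 ZAR
Net change: 1278.49152 − 1000 = 278.49152 ZAR

278.49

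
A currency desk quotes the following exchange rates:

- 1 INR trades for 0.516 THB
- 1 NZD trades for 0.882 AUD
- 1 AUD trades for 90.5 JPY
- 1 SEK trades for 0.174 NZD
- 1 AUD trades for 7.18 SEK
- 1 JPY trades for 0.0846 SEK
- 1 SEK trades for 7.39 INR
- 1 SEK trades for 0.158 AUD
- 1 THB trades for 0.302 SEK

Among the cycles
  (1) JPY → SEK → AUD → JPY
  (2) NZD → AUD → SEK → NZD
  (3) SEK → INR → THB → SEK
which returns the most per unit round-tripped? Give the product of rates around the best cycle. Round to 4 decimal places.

1.2097

(1) 0.0846 × 0.158 × 90.5 = 1.20970
(2) 0.882 × 7.18 × 0.174 = 1.10190
(3) 7.39 × 0.516 × 0.302 = 1.15160
Highest is cycle (1) at 1.2097 (>1, arbitrage).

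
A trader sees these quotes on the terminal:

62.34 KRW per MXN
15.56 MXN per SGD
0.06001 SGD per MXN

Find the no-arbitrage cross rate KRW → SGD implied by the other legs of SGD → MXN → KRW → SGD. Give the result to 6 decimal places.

0.001031

Known legs of the cycle: 15.56 × 62.34 = 970.0104
For no arbitrage the full-cycle product must be 1, so the missing rate is 1 / 970.0104 ≈ 0.00103092.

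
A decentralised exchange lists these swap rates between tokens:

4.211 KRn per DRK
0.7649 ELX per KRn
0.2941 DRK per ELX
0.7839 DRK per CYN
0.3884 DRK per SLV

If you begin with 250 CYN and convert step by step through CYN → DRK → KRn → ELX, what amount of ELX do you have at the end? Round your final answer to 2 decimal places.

250 CYN × 0.7839 = 195.975 DRK
195.975 DRK × 4.211 = 825.250725 KRn
825.250725 KRn × 0.7649 = 631.2342795525 ELX

631.23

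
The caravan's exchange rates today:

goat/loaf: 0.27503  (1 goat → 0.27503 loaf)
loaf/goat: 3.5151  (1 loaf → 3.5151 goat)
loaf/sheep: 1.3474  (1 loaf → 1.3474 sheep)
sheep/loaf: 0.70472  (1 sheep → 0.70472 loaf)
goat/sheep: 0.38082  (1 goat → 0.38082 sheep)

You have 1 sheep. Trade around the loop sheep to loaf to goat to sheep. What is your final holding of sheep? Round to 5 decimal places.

0.94335

1 sheep × 0.70472 = 0.70472 loaf
0.70472 loaf × 3.5151 = 2.477161272 goat
2.477161272 goat × 0.38082 = 0.94335255560304 sheep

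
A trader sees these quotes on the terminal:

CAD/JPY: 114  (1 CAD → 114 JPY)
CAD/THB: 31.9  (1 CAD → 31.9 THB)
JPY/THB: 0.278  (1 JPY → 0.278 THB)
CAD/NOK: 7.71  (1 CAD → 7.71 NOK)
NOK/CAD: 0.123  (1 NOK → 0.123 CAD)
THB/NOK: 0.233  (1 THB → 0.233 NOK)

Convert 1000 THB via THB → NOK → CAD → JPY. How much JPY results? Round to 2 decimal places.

1000 THB × 0.233 = 233 NOK
233 NOK × 0.123 = 28.659 CAD
28.659 CAD × 114 = 3267.126 JPY

3267.13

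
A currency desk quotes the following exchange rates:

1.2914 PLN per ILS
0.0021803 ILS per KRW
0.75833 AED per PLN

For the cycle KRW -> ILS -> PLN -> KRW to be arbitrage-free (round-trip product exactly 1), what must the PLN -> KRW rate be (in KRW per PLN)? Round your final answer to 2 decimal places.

355.16

Known legs of the cycle: 0.0021803 × 1.2914 = 0.00281563942
For no arbitrage the full-cycle product must be 1, so the missing rate is 1 / 0.00281563942 ≈ 355.1591.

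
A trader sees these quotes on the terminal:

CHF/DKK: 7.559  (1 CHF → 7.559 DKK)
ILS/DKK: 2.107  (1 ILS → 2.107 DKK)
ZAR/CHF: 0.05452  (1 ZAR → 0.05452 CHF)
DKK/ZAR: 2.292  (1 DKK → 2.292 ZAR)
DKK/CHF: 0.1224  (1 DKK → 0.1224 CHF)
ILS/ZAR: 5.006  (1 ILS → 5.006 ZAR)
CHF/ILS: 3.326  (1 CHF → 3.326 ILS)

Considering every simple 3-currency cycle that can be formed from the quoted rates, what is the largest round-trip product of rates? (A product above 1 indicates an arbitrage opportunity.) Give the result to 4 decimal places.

CHF→DKK→ZAR→CHF: 7.559 × 2.292 × 0.05452 = 0.94457
CHF→ILS→ZAR→CHF: 3.326 × 5.006 × 0.05452 = 0.90776
CHF→ILS→DKK→CHF: 3.326 × 2.107 × 0.1224 = 0.85776
Maximum is CHF→DKK→ZAR→CHF at 0.9446; no arbitrage — every cycle loses value.

0.9446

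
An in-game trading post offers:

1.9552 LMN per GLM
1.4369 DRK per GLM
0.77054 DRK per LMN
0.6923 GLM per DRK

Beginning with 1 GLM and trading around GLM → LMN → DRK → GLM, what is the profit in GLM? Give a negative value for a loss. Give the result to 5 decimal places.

0.04299

1 GLM × 1.9552 = 1.9552 LMN
1.9552 LMN × 0.77054 = 1.506559808 DRK
1.506559808 DRK × 0.6923 = 1.0429913550784 GLM
Net change: 1.0429913550784 − 1 = 0.0429913550784 GLM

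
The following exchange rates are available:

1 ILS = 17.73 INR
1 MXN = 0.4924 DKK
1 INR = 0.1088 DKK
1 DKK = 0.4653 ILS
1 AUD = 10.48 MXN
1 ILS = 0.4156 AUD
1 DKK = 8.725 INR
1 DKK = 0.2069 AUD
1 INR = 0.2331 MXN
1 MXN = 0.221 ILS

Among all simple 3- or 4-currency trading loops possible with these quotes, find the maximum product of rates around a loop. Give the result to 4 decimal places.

DKK→AUD→MXN→DKK: 0.2069 × 10.48 × 0.4924 = 1.06768
INR→MXN→DKK→INR: 0.2331 × 0.4924 × 8.725 = 1.00144
DKK→ILS→AUD→MXN→DKK: 0.4653 × 0.4156 × 10.48 × 0.4924 = 0.99790
ILS→AUD→MXN→ILS: 0.4156 × 10.48 × 0.221 = 0.96256
INR→MXN→DKK→ILS→INR: 0.2331 × 0.4924 × 0.4653 × 17.73 = 0.94690
INR→MXN→ILS→INR: 0.2331 × 0.221 × 17.73 = 0.91336
INR→DKK→ILS→INR: 0.1088 × 0.4653 × 17.73 = 0.89757
Maximum is DKK→AUD→MXN→DKK at 1.0677; arbitrage exists.

1.0677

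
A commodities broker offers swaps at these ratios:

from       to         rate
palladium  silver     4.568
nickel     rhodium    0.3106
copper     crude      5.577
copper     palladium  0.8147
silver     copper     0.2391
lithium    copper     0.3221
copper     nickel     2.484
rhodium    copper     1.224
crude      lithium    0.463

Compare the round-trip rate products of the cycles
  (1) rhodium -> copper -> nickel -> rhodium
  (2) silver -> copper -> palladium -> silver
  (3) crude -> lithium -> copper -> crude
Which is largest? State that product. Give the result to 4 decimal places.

(1) 1.224 × 2.484 × 0.3106 = 0.94435
(2) 0.2391 × 0.8147 × 4.568 = 0.88982
(3) 0.463 × 0.3221 × 5.577 = 0.83171
Highest is cycle (1) at 0.9444 (≤1, no arbitrage).

0.9444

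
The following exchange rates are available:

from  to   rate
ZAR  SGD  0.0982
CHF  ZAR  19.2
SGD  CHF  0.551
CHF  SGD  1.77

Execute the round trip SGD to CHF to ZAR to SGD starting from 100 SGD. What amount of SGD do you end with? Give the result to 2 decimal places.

103.89

100 SGD × 0.551 = 55.1 CHF
55.1 CHF × 19.2 = 1057.92 ZAR
1057.92 ZAR × 0.0982 = 103.887744 SGD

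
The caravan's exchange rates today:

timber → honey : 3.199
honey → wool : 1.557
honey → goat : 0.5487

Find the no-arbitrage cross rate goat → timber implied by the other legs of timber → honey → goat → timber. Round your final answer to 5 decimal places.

Known legs of the cycle: 3.199 × 0.5487 = 1.7552913
For no arbitrage the full-cycle product must be 1, so the missing rate is 1 / 1.7552913 ≈ 0.5697060.

0.56971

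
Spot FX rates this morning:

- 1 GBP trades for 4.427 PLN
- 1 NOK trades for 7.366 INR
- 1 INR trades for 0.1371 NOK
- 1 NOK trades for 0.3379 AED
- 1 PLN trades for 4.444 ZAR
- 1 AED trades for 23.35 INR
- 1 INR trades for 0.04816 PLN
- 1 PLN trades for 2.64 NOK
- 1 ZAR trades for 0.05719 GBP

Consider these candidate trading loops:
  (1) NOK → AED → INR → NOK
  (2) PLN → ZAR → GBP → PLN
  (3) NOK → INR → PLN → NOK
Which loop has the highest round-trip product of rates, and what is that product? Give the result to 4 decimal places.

(1) 0.3379 × 23.35 × 0.1371 = 1.08171
(2) 4.444 × 0.05719 × 4.427 = 1.12513
(3) 7.366 × 0.04816 × 2.64 = 0.93653
Highest is cycle (2) at 1.1251 (>1, arbitrage).

1.1251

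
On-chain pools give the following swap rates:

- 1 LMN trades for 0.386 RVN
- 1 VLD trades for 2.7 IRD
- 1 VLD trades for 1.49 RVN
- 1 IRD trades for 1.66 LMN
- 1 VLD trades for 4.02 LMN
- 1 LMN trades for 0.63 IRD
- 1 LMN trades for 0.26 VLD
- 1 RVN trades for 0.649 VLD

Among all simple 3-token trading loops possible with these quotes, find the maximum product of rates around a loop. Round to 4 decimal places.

LMN→VLD→IRD→LMN: 0.26 × 2.7 × 1.66 = 1.16532
LMN→RVN→VLD→LMN: 0.386 × 0.649 × 4.02 = 1.00707
Maximum is LMN→VLD→IRD→LMN at 1.1653; arbitrage exists.

1.1653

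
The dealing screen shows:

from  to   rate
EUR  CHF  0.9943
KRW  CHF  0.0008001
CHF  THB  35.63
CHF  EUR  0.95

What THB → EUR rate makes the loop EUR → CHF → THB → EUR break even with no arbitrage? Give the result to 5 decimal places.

0.02823

Known legs of the cycle: 0.9943 × 35.63 = 35.426909
For no arbitrage the full-cycle product must be 1, so the missing rate is 1 / 35.426909 ≈ 0.0282271.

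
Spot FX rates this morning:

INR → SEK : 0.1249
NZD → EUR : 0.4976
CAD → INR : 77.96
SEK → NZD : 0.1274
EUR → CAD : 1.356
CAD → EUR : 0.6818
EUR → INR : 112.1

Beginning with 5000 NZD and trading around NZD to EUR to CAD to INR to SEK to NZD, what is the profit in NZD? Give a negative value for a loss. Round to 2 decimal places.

-814.82

5000 NZD × 0.4976 = 2488 EUR
2488 EUR × 1.356 = 3373.728 CAD
3373.728 CAD × 77.96 = 263015.83488 INR
263015.83488 INR × 0.1249 = 32850.677776512 SEK
32850.677776512 SEK × 0.1274 = 4185.1763487276288 NZD
Net change: 4185.1763487276288 − 5000 = -814.8236512723712 NZD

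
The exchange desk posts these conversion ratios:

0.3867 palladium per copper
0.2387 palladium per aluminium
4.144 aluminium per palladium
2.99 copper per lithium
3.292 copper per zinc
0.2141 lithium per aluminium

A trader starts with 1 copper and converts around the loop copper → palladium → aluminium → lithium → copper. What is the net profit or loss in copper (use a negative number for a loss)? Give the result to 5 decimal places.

1 copper × 0.3867 = 0.3867 palladium
0.3867 palladium × 4.144 = 1.6024848 aluminium
1.6024848 aluminium × 0.2141 = 0.34309199568 lithium
0.34309199568 lithium × 2.99 = 1.0258450670832 copper
Net change: 1.0258450670832 − 1 = 0.0258450670832 copper

0.02585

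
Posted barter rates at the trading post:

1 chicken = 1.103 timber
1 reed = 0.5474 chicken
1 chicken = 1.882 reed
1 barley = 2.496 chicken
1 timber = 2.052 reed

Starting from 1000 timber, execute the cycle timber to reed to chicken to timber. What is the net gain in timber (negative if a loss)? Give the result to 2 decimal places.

1000 timber × 2.052 = 2052 reed
2052 reed × 0.5474 = 1123.2648 chicken
1123.2648 chicken × 1.103 = 1238.9610744 timber
Net change: 1238.9610744 − 1000 = 238.9610744 timber

238.96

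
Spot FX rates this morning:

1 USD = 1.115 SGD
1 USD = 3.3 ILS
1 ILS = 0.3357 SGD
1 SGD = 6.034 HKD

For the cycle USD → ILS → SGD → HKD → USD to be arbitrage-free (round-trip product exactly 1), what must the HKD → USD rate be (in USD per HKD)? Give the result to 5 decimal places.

Known legs of the cycle: 3.3 × 0.3357 × 6.034 = 6.68452554
For no arbitrage the full-cycle product must be 1, so the missing rate is 1 / 6.68452554 ≈ 0.1495992.

0.14960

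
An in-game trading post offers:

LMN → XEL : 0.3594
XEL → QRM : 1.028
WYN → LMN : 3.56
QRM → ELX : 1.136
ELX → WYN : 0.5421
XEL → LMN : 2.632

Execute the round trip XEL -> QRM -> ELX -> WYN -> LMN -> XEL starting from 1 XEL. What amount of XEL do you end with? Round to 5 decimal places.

1 XEL × 1.028 = 1.028 QRM
1.028 QRM × 1.136 = 1.167808 ELX
1.167808 ELX × 0.5421 = 0.6330687168 WYN
0.6330687168 WYN × 3.56 = 2.253724631808 LMN
2.253724631808 LMN × 0.3594 = 0.8099886326717952 XEL

0.80999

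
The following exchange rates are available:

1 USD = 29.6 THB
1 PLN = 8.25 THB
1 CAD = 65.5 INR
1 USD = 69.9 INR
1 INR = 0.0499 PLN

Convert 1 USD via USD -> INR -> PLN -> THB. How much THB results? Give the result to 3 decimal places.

28.776

1 USD × 69.9 = 69.9 INR
69.9 INR × 0.0499 = 3.48801 PLN
3.48801 PLN × 8.25 = 28.7760825 THB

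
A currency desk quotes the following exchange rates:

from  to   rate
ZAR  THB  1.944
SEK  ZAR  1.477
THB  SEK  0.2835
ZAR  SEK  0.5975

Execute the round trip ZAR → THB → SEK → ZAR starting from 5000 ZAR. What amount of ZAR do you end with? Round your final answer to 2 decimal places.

5000 ZAR × 1.944 = 9720 THB
9720 THB × 0.2835 = 2755.62 SEK
2755.62 SEK × 1.477 = 4070.05074 ZAR

4070.05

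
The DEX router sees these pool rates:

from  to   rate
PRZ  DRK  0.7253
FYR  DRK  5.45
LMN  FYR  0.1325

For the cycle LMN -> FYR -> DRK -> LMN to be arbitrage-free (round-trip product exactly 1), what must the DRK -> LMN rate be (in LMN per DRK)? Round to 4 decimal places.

Known legs of the cycle: 0.1325 × 5.45 = 0.722125
For no arbitrage the full-cycle product must be 1, so the missing rate is 1 / 0.722125 ≈ 1.384802.

1.3848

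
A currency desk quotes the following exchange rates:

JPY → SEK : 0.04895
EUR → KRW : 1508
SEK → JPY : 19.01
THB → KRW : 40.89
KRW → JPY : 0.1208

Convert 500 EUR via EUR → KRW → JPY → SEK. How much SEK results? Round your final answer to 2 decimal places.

4458.52

500 EUR × 1508 = 754000 KRW
754000 KRW × 0.1208 = 91083.2 JPY
91083.2 JPY × 0.04895 = 4458.52264 SEK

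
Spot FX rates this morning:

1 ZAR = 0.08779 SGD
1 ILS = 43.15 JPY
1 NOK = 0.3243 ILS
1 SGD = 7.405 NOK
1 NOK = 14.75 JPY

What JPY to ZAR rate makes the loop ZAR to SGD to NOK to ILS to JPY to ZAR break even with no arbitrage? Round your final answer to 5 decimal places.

Known legs of the cycle: 0.08779 × 7.405 × 0.3243 × 43.15 = 9.09699300164775
For no arbitrage the full-cycle product must be 1, so the missing rate is 1 / 9.09699300164775 ≈ 0.1099264.

0.10993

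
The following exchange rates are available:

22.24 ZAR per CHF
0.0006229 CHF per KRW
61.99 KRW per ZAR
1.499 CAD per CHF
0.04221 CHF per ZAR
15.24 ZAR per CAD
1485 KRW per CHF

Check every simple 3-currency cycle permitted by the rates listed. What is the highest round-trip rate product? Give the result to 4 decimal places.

CHF→CAD→ZAR→CHF: 1.499 × 15.24 × 0.04221 = 0.96428
CHF→ZAR→KRW→CHF: 22.24 × 61.99 × 0.0006229 = 0.85877
Maximum is CHF→CAD→ZAR→CHF at 0.9643; no arbitrage — every cycle loses value.

0.9643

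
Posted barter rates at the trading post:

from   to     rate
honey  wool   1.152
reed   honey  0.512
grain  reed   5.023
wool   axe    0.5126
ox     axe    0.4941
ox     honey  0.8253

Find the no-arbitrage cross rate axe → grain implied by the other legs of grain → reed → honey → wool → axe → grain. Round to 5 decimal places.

Known legs of the cycle: 5.023 × 0.512 × 1.152 × 0.5126 = 1.5186728189952
For no arbitrage the full-cycle product must be 1, so the missing rate is 1 / 1.5186728189952 ≈ 0.6584697.

0.65847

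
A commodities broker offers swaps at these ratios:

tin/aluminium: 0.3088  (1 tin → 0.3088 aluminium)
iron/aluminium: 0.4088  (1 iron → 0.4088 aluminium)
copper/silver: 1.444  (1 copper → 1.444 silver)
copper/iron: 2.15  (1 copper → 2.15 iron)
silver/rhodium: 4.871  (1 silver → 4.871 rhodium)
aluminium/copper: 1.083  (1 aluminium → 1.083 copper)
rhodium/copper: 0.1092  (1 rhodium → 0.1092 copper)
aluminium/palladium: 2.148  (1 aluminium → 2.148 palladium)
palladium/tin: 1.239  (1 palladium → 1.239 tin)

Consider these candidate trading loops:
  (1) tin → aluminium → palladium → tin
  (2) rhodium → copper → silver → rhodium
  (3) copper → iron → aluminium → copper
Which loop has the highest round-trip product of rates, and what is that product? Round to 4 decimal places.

0.9519

(1) 0.3088 × 2.148 × 1.239 = 0.82183
(2) 0.1092 × 1.444 × 4.871 = 0.76808
(3) 2.15 × 0.4088 × 1.083 = 0.95187
Highest is cycle (3) at 0.9519 (≤1, no arbitrage).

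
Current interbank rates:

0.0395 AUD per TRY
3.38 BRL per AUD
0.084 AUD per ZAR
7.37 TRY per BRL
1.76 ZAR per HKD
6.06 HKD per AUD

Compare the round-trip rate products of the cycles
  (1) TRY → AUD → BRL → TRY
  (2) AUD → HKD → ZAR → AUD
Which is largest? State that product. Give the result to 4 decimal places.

0.9840

(1) 0.0395 × 3.38 × 7.37 = 0.98397
(2) 6.06 × 1.76 × 0.084 = 0.89591
Highest is cycle (1) at 0.9840 (≤1, no arbitrage).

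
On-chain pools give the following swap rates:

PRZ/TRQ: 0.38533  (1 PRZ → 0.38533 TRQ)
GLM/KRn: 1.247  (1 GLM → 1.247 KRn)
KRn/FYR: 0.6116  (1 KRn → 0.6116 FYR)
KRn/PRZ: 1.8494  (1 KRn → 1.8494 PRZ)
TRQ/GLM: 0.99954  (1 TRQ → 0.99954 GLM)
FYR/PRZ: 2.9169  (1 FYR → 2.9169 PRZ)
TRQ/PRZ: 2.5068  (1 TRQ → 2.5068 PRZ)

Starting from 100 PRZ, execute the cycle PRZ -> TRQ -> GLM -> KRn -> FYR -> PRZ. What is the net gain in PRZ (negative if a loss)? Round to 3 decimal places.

-14.318

100 PRZ × 0.38533 = 38.533 TRQ
38.533 TRQ × 0.99954 = 38.51527482 GLM
38.51527482 GLM × 1.247 = 48.02854770054 KRn
48.02854770054 KRn × 0.6116 = 29.374259773650264 FYR
29.374259773650264 FYR × 2.9169 = 85.6817783337604550616 PRZ
Net change: 85.6817783337604550616 − 100 = -14.3182216662395449384 PRZ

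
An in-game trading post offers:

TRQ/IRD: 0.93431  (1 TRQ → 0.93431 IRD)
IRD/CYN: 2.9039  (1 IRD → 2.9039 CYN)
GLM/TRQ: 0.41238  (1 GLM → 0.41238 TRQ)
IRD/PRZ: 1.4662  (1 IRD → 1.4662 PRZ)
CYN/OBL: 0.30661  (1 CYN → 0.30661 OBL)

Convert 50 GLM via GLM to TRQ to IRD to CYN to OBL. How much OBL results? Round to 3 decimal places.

17.152

50 GLM × 0.41238 = 20.619 TRQ
20.619 TRQ × 0.93431 = 19.26453789 IRD
19.26453789 IRD × 2.9039 = 55.942291578771 CYN
55.942291578771 CYN × 0.30661 = 17.15246602096697631 OBL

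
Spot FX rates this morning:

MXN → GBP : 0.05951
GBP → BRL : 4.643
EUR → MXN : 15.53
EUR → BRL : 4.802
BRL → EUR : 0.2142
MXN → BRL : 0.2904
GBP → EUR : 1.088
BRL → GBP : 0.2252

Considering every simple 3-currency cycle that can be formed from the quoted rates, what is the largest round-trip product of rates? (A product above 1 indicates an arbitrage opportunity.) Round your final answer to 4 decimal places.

EUR→BRL→GBP→EUR: 4.802 × 0.2252 × 1.088 = 1.17657
MXN→GBP→EUR→MXN: 0.05951 × 1.088 × 15.53 = 1.00552
MXN→BRL→EUR→MXN: 0.2904 × 0.2142 × 15.53 = 0.96602
Maximum is EUR→BRL→GBP→EUR at 1.1766; arbitrage exists.

1.1766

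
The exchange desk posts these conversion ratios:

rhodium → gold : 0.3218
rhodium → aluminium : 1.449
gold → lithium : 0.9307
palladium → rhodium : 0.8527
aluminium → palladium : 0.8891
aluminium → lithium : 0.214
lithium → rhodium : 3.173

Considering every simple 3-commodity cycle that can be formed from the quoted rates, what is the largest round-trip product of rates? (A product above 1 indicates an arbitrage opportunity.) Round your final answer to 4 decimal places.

1.0985

rhodium→aluminium→palladium→rhodium: 1.449 × 0.8891 × 0.8527 = 1.09854
lithium→rhodium→aluminium→lithium: 3.173 × 1.449 × 0.214 = 0.98390
lithium→rhodium→gold→lithium: 3.173 × 0.3218 × 0.9307 = 0.95031
Maximum is rhodium→aluminium→palladium→rhodium at 1.0985; arbitrage exists.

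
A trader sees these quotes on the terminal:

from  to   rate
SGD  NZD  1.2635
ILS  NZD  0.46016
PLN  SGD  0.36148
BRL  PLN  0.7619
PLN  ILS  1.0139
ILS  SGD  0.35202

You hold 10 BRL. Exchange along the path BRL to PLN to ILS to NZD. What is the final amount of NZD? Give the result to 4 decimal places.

10 BRL × 0.7619 = 7.619 PLN
7.619 PLN × 1.0139 = 7.7249041 ILS
7.7249041 ILS × 0.46016 = 3.554691870656 NZD

3.5547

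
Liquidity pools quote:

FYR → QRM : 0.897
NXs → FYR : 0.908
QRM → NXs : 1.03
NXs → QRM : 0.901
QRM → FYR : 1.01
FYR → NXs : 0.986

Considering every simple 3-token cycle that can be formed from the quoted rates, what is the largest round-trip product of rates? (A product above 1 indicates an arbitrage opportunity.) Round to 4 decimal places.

FYR→NXs→QRM→FYR: 0.986 × 0.901 × 1.01 = 0.89727
FYR→QRM→NXs→FYR: 0.897 × 1.03 × 0.908 = 0.83891
Maximum is FYR→NXs→QRM→FYR at 0.8973; no arbitrage — every cycle loses value.

0.8973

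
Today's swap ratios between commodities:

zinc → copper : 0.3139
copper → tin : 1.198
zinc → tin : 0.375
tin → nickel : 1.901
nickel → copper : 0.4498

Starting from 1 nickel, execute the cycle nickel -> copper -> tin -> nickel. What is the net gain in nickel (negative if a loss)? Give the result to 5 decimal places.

0.02437

1 nickel × 0.4498 = 0.4498 copper
0.4498 copper × 1.198 = 0.5388604 tin
0.5388604 tin × 1.901 = 1.0243736204 nickel
Net change: 1.0243736204 − 1 = 0.0243736204 nickel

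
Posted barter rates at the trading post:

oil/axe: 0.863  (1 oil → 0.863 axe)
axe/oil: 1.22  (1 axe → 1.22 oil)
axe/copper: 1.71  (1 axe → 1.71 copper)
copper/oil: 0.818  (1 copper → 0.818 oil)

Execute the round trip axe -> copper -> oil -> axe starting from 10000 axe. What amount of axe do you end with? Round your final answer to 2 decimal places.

12071.47

10000 axe × 1.71 = 17100 copper
17100 copper × 0.818 = 13987.8 oil
13987.8 oil × 0.863 = 12071.4714 axe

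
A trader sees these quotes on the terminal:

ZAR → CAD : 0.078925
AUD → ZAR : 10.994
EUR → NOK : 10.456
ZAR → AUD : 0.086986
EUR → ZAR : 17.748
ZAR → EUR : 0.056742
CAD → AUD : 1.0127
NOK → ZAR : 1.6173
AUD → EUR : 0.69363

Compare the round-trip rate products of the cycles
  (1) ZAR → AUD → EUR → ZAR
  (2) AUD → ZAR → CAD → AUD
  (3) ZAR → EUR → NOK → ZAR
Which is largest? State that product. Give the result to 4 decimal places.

1.0708

(1) 0.086986 × 0.69363 × 17.748 = 1.07085
(2) 10.994 × 0.078925 × 1.0127 = 0.87872
(3) 0.056742 × 10.456 × 1.6173 = 0.95953
Highest is cycle (1) at 1.0708 (>1, arbitrage).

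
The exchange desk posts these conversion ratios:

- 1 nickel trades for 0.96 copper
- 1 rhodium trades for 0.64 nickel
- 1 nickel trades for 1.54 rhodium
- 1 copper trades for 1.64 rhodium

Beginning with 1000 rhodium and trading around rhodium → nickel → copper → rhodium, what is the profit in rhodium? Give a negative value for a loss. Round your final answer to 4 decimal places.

1000 rhodium × 0.64 = 640 nickel
640 nickel × 0.96 = 614.4 copper
614.4 copper × 1.64 = 1007.616 rhodium
Net change: 1007.616 − 1000 = 7.616 rhodium

7.6160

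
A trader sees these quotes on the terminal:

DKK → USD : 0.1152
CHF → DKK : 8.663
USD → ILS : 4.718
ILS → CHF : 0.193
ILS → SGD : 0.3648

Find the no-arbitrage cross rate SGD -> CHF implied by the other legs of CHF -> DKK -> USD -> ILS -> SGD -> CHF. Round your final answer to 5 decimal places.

Known legs of the cycle: 8.663 × 0.1152 × 4.718 × 0.3648 = 1.71764559396864
For no arbitrage the full-cycle product must be 1, so the missing rate is 1 / 1.71764559396864 ≈ 0.5821923.

0.58219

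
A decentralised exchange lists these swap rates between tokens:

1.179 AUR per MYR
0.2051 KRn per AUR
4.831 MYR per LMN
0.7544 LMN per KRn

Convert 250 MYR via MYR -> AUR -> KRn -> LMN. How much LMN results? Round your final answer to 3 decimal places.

45.606

250 MYR × 1.179 = 294.75 AUR
294.75 AUR × 0.2051 = 60.453225 KRn
60.453225 KRn × 0.7544 = 45.60591294 LMN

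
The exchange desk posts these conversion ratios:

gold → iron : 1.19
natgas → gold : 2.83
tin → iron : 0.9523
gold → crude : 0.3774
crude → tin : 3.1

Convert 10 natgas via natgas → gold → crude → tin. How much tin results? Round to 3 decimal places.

10 natgas × 2.83 = 28.3 gold
28.3 gold × 0.3774 = 10.68042 crude
10.68042 crude × 3.1 = 33.109302 tin

33.109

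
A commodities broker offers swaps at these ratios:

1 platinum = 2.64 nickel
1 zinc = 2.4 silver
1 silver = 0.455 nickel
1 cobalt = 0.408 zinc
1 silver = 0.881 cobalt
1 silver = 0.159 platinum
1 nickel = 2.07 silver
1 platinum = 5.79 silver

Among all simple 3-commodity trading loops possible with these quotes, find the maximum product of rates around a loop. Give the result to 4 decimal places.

0.8689

platinum→nickel→silver→platinum: 2.64 × 2.07 × 0.159 = 0.86890
cobalt→zinc→silver→cobalt: 0.408 × 2.4 × 0.881 = 0.86268
Maximum is platinum→nickel→silver→platinum at 0.8689; no arbitrage — every cycle loses value.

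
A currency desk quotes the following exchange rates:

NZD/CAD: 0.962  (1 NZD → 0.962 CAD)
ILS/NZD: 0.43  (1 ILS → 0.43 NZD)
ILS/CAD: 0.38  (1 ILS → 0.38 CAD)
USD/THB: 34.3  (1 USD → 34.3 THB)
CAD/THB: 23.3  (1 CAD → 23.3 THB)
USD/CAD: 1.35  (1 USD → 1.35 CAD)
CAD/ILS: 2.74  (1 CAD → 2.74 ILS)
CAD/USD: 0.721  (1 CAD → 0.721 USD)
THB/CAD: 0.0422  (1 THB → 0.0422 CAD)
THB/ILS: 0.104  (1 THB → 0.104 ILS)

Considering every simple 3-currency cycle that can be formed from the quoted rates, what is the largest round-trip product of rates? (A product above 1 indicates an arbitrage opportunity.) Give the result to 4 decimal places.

1.1334

CAD→ILS→NZD→CAD: 2.74 × 0.43 × 0.962 = 1.13343
CAD→USD→THB→CAD: 0.721 × 34.3 × 0.0422 = 1.04362
CAD→THB→ILS→CAD: 23.3 × 0.104 × 0.38 = 0.92082
Maximum is CAD→ILS→NZD→CAD at 1.1334; arbitrage exists.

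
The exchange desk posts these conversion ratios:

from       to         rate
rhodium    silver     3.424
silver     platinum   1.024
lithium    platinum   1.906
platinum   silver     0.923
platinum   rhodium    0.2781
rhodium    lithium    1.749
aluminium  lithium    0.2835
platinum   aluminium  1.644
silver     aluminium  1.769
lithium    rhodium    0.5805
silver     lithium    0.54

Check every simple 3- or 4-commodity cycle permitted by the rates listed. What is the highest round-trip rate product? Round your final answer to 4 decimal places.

1.0733

silver→lithium→rhodium→silver: 0.54 × 0.5805 × 3.424 = 1.07332
silver→aluminium→lithium→rhodium→silver: 1.769 × 0.2835 × 0.5805 × 3.424 = 0.99682
silver→lithium→platinum→rhodium→silver: 0.54 × 1.906 × 0.2781 × 3.424 = 0.98006
silver→platinum→rhodium→silver: 1.024 × 0.2781 × 3.424 = 0.97507
silver→lithium→platinum→silver: 0.54 × 1.906 × 0.923 = 0.94999
rhodium→lithium→platinum→rhodium: 1.749 × 1.906 × 0.2781 = 0.92707
aluminium→lithium→platinum→aluminium: 0.2835 × 1.906 × 1.644 = 0.88834
silver→aluminium→lithium→platinum→silver: 1.769 × 0.2835 × 1.906 × 0.923 = 0.88228
Maximum is silver→lithium→rhodium→silver at 1.0733; arbitrage exists.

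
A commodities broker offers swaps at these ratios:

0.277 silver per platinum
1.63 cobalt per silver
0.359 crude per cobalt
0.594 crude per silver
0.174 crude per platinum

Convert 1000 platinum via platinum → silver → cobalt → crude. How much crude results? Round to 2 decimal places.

1000 platinum × 0.277 = 277 silver
277 silver × 1.63 = 451.51 cobalt
451.51 cobalt × 0.359 = 162.09209 crude

162.09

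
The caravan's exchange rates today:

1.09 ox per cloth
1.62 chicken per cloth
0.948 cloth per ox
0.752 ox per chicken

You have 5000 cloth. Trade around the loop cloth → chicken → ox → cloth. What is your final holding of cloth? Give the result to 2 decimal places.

5000 cloth × 1.62 = 8100 chicken
8100 chicken × 0.752 = 6091.2 ox
6091.2 ox × 0.948 = 5774.4576 cloth

5774.46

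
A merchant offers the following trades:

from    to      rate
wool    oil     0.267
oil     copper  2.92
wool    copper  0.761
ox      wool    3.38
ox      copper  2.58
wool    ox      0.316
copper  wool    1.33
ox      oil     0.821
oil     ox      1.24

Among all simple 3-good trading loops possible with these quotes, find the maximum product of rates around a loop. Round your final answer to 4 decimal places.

ox→wool→oil→ox: 3.38 × 0.267 × 1.24 = 1.11905
ox→copper→wool→ox: 2.58 × 1.33 × 0.316 = 1.08432
wool→oil→copper→wool: 0.267 × 2.92 × 1.33 = 1.03692
Maximum is ox→wool→oil→ox at 1.1191; arbitrage exists.

1.1191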